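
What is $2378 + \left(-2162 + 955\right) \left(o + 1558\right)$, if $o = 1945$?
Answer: $-4225743$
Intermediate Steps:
$2378 + \left(-2162 + 955\right) \left(o + 1558\right) = 2378 + \left(-2162 + 955\right) \left(1945 + 1558\right) = 2378 - 4228121 = -4225743$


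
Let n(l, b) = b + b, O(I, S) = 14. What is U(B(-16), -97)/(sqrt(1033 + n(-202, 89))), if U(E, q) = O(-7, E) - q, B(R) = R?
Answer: 111*sqrt(1211)/1211 ≈ 3.1897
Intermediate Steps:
n(l, b) = 2*b
U(E, q) = 14 - q
U(B(-16), -97)/(sqrt(1033 + n(-202, 89))) = (14 - 1*(-97))/(sqrt(1033 + 2*89)) = (14 + 97)/(sqrt(1033 + 178)) = 111/(sqrt(1211)) = 111*(sqrt(1211)/1211) = 111*sqrt(1211)/1211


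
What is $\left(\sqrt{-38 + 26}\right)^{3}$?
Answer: $- 24 i \sqrt{3} \approx - 41.569 i$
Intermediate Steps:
$\left(\sqrt{-38 + 26}\right)^{3} = \left(\sqrt{-12}\right)^{3} = \left(2 i \sqrt{3}\right)^{3} = - 24 i \sqrt{3}$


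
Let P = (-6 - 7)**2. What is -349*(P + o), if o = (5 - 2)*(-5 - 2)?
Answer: -51652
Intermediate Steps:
P = 169 (P = (-13)**2 = 169)
o = -21 (o = 3*(-7) = -21)
-349*(P + o) = -349*(169 - 21) = -349*148 = -51652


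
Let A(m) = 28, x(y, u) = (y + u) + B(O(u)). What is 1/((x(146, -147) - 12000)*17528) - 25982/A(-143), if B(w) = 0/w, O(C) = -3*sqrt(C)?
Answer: -195193048733/210353528 ≈ -927.93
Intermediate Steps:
B(w) = 0
x(y, u) = u + y (x(y, u) = (y + u) + 0 = (u + y) + 0 = u + y)
1/((x(146, -147) - 12000)*17528) - 25982/A(-143) = 1/(((-147 + 146) - 12000)*17528) - 25982/28 = (1/17528)/(-1 - 12000) - 25982*1/28 = (1/17528)/(-12001) - 12991/14 = -1/12001*1/17528 - 12991/14 = -1/210353528 - 12991/14 = -195193048733/210353528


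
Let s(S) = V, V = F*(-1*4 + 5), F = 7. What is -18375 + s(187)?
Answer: -18368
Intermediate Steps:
V = 7 (V = 7*(-1*4 + 5) = 7*(-4 + 5) = 7*1 = 7)
s(S) = 7
-18375 + s(187) = -18375 + 7 = -18368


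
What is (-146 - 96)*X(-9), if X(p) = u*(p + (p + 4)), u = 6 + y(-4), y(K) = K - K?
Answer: 20328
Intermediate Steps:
y(K) = 0
u = 6 (u = 6 + 0 = 6)
X(p) = 24 + 12*p (X(p) = 6*(p + (p + 4)) = 6*(p + (4 + p)) = 6*(4 + 2*p) = 24 + 12*p)
(-146 - 96)*X(-9) = (-146 - 96)*(24 + 12*(-9)) = -242*(24 - 108) = -242*(-84) = 20328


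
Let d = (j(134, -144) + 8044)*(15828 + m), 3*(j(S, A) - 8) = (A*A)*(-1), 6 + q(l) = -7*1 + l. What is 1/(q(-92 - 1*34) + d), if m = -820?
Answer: 1/17108981 ≈ 5.8449e-8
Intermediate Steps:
q(l) = -13 + l (q(l) = -6 + (-7*1 + l) = -6 + (-7 + l) = -13 + l)
j(S, A) = 8 - A**2/3 (j(S, A) = 8 + ((A*A)*(-1))/3 = 8 + (A**2*(-1))/3 = 8 + (-A**2)/3 = 8 - A**2/3)
d = 17109120 (d = ((8 - 1/3*(-144)**2) + 8044)*(15828 - 820) = ((8 - 1/3*20736) + 8044)*15008 = ((8 - 6912) + 8044)*15008 = (-6904 + 8044)*15008 = 1140*15008 = 17109120)
1/(q(-92 - 1*34) + d) = 1/((-13 + (-92 - 1*34)) + 17109120) = 1/((-13 + (-92 - 34)) + 17109120) = 1/((-13 - 126) + 17109120) = 1/(-139 + 17109120) = 1/17108981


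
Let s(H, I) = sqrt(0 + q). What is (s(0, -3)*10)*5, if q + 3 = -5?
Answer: 100*I*sqrt(2) ≈ 141.42*I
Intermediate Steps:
q = -8 (q = -3 - 5 = -8)
s(H, I) = 2*I*sqrt(2) (s(H, I) = sqrt(0 - 8) = sqrt(-8) = 2*I*sqrt(2))
(s(0, -3)*10)*5 = ((2*I*sqrt(2))*10)*5 = (20*I*sqrt(2))*5 = 100*I*sqrt(2)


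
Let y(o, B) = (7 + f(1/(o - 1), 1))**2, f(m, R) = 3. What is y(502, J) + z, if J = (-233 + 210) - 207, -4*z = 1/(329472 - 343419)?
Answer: 5578801/55788 ≈ 100.00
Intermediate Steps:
z = 1/55788 (z = -1/(4*(329472 - 343419)) = -1/4/(-13947) = -1/4*(-1/13947) = 1/55788 ≈ 1.7925e-5)
J = -230 (J = -23 - 207 = -230)
y(o, B) = 100 (y(o, B) = (7 + 3)**2 = 10**2 = 100)
y(502, J) + z = 100 + 1/55788 = 5578801/55788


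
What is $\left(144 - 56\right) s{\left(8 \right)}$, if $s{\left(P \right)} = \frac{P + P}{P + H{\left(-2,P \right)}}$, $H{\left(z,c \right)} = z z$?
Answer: $\frac{352}{3} \approx 117.33$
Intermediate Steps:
$H{\left(z,c \right)} = z^{2}$
$s{\left(P \right)} = \frac{2 P}{4 + P}$ ($s{\left(P \right)} = \frac{P + P}{P + \left(-2\right)^{2}} = \frac{2 P}{P + 4} = \frac{2 P}{4 + P}$)
$\left(144 - 56\right) s{\left(8 \right)} = \left(144 - 56\right) 2 \cdot 8 \frac{1}{4 + 8} = 88 \cdot 2 \cdot 8 \cdot \frac{1}{12} = 88 \cdot \frac{4}{3} = \frac{352}{3}$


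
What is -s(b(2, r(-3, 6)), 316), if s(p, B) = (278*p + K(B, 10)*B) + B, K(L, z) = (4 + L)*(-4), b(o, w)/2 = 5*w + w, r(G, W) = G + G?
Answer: 424180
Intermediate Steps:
r(G, W) = 2*G
b(o, w) = 12*w (b(o, w) = 2*(5*w + w) = 2*(6*w) = 12*w)
K(L, z) = -16 - 4*L
s(p, B) = B + 278*p + B*(-16 - 4*B) (s(p, B) = (278*p + (-16 - 4*B)*B) + B = (278*p + B*(-16 - 4*B)) + B = B + 278*p + B*(-16 - 4*B))
-s(b(2, r(-3, 6)), 316) = -(316 + 278*(12*(2*(-3))) - 4*316*(4 + 316)) = -(316 + 278*(12*(-6)) - 4*316*320) = -(316 + 278*(-72) - 404480) = -(316 - 20016 - 404480) = -1*(-424180) = 424180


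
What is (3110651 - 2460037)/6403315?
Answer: 650614/6403315 ≈ 0.10161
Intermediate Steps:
(3110651 - 2460037)/6403315 = 650614*(1/6403315) = 650614/6403315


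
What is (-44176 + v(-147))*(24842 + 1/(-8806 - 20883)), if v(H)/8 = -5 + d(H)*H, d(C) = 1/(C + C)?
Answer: -32607859265044/29689 ≈ -1.0983e+9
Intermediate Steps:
d(C) = 1/(2*C)
v(H) = -36 (v(H) = 8*(-5 + (1/(2*H))*H) = 8*(-5 + ½) = 8*(-9/2) = -36)
(-44176 + v(-147))*(24842 + 1/(-8806 - 20883)) = (-44176 - 36)*(24842 + 1/(-8806 - 20883)) = -44212*(24842 + 1/(-29689)) = -44212*(24842 - 1/29689) = -44212*737534137/29689 = -32607859265044/29689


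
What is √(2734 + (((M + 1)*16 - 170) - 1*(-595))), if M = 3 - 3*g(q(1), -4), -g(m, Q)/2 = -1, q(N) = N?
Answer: √3127 ≈ 55.920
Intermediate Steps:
g(m, Q) = 2 (g(m, Q) = -2*(-1) = 2)
M = -3 (M = 3 - 3*2 = 3 - 6 = -3)
√(2734 + (((M + 1)*16 - 170) - 1*(-595))) = √(2734 + (((-3 + 1)*16 - 170) - 1*(-595))) = √(2734 + ((-2*16 - 170) + 595)) = √(2734 + ((-32 - 170) + 595)) = √(2734 + (-202 + 595)) = √(2734 + 393) = √3127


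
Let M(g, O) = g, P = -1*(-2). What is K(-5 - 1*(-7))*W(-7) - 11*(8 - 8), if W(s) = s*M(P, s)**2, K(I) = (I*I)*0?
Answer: 0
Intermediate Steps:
P = 2
K(I) = 0 (K(I) = I**2*0 = 0)
W(s) = 4*s (W(s) = s*2**2 = s*4 = 4*s)
K(-5 - 1*(-7))*W(-7) - 11*(8 - 8) = 0*(4*(-7)) - 11*(8 - 8) = 0*(-28) - 11*0 = 0 + 0 = 0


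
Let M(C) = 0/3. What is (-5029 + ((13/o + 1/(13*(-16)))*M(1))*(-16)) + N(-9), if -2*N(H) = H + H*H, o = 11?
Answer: -5065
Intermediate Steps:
M(C) = 0 (M(C) = 0*(⅓) = 0)
N(H) = -H/2 - H²/2 (N(H) = -(H + H*H)/2 = -(H + H²)/2 = -H/2 - H²/2)
(-5029 + ((13/o + 1/(13*(-16)))*M(1))*(-16)) + N(-9) = (-5029 + ((13/11 + 1/(13*(-16)))*0)*(-16)) - ½*(-9)*(1 - 9) = (-5029 + ((13*(1/11) + (1/13)*(-1/16))*0)*(-16)) - ½*(-9)*(-8) = (-5029 + ((13/11 - 1/208)*0)*(-16)) - 36 = (-5029 + ((2693/2288)*0)*(-16)) - 36 = (-5029 + 0*(-16)) - 36 = (-5029 + 0) - 36 = -5029 - 36 = -5065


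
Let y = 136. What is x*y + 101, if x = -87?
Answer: -11731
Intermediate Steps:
x*y + 101 = -87*136 + 101 = -11832 + 101 = -11731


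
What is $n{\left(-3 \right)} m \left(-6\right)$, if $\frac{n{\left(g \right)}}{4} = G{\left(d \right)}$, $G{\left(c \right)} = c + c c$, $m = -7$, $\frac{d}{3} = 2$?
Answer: $7056$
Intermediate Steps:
$d = 6$ ($d = 3 \cdot 2 = 6$)
$G{\left(c \right)} = c + c^{2}$
$n{\left(g \right)} = 168$ ($n{\left(g \right)} = 4 \cdot 6 \left(1 + 6\right) = 4 \cdot 6 \cdot 7 = 4 \cdot 42 = 168$)
$n{\left(-3 \right)} m \left(-6\right) = 168 \left(-7\right) \left(-6\right) = \left(-1176\right) \left(-6\right) = 7056$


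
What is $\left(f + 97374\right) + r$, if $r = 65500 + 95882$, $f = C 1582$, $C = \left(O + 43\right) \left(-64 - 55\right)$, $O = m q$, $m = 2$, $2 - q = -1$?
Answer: $-8965886$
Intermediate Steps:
$q = 3$ ($q = 2 - -1 = 2 + 1 = 3$)
$O = 6$ ($O = 2 \cdot 3 = 6$)
$C = -5831$ ($C = \left(6 + 43\right) \left(-64 - 55\right) = 49 \left(-119\right) = -5831$)
$f = -9224642$ ($f = \left(-5831\right) 1582 = -9224642$)
$r = 161382$
$\left(f + 97374\right) + r = \left(-9224642 + 97374\right) + 161382 = -9127268 + 161382 = -8965886$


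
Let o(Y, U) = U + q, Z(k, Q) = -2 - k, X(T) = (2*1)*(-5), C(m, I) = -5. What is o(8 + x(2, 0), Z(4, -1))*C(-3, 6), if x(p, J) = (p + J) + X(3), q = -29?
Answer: 175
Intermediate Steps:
X(T) = -10 (X(T) = 2*(-5) = -10)
x(p, J) = -10 + J + p (x(p, J) = (p + J) - 10 = (J + p) - 10 = -10 + J + p)
o(Y, U) = -29 + U (o(Y, U) = U - 29 = -29 + U)
o(8 + x(2, 0), Z(4, -1))*C(-3, 6) = (-29 + (-2 - 1*4))*(-5) = (-29 + (-2 - 4))*(-5) = (-29 - 6)*(-5) = -35*(-5) = 175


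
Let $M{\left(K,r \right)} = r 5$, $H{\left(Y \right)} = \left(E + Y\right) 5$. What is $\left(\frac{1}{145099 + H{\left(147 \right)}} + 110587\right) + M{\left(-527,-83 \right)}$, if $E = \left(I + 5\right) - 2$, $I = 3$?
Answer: $\frac{16070128609}{145864} \approx 1.1017 \cdot 10^{5}$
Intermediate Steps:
$E = 6$ ($E = \left(3 + 5\right) - 2 = 8 - 2 = 6$)
$H{\left(Y \right)} = 30 + 5 Y$ ($H{\left(Y \right)} = \left(6 + Y\right) 5 = 30 + 5 Y$)
$M{\left(K,r \right)} = 5 r$
$\left(\frac{1}{145099 + H{\left(147 \right)}} + 110587\right) + M{\left(-527,-83 \right)} = \left(\frac{1}{145099 + \left(30 + 5 \cdot 147\right)} + 110587\right) + 5 \left(-83\right) = \left(\frac{1}{145099 + \left(30 + 735\right)} + 110587\right) - 415 = \left(\frac{1}{145099 + 765} + 110587\right) - 415 = \left(\frac{1}{145864} + 110587\right) - 415 = \frac{16130662169}{145864} - 415 = \frac{16070128609}{145864}$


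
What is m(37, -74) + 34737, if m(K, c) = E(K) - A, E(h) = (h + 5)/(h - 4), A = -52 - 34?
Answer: 383067/11 ≈ 34824.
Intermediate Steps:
A = -86
E(h) = (5 + h)/(-4 + h)
m(K, c) = 86 + (5 + K)/(-4 + K) (m(K, c) = (5 + K)/(-4 + K) - 1*(-86) = (5 + K)/(-4 + K) + 86 = 86 + (5 + K)/(-4 + K))
m(37, -74) + 34737 = 3*(-113 + 29*37)/(-4 + 37) + 34737 = 3*(-113 + 1073)/33 + 34737 = 3*(1/33)*960 + 34737 = 960/11 + 34737 = 383067/11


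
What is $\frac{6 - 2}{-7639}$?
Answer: $- \frac{4}{7639} \approx -0.00052363$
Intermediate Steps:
$\frac{6 - 2}{-7639} = \left(6 - 2\right) \left(- \frac{1}{7639}\right) = 4 \left(- \frac{1}{7639}\right) = - \frac{4}{7639}$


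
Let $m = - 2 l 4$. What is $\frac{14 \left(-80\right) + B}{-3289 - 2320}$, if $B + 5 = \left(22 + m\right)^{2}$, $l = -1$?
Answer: $\frac{225}{5609} \approx 0.040114$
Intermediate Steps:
$m = 8$ ($m = \left(-2\right) \left(-1\right) 4 = 2 \cdot 4 = 8$)
$B = 895$ ($B = -5 + \left(22 + 8\right)^{2} = -5 + 30^{2} = -5 + 900 = 895$)
$\frac{14 \left(-80\right) + B}{-3289 - 2320} = \frac{14 \left(-80\right) + 895}{-3289 - 2320} = \frac{-1120 + 895}{-5609} = \left(-225\right) \left(- \frac{1}{5609}\right) = \frac{225}{5609}$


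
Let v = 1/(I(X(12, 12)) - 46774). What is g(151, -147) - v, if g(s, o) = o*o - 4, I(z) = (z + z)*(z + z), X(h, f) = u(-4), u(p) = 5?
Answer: 1008391771/46674 ≈ 21605.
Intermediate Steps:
X(h, f) = 5
I(z) = 4*z² (I(z) = (2*z)*(2*z) = 4*z²)
g(s, o) = -4 + o² (g(s, o) = o² - 4 = -4 + o²)
v = -1/46674 (v = 1/(4*5² - 46774) = 1/(4*25 - 46774) = 1/(100 - 46774) = 1/(-46674) = -1/46674 ≈ -2.1425e-5)
g(151, -147) - v = (-4 + (-147)²) - 1*(-1/46674) = (-4 + 21609) + 1/46674 = 21605 + 1/46674 = 1008391771/46674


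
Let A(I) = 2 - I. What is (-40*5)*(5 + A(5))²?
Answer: -800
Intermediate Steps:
(-40*5)*(5 + A(5))² = (-40*5)*(5 + (2 - 1*5))² = (-8*25)*(5 + (2 - 5))² = -200*(5 - 3)² = -200*2² = -200*4 = -800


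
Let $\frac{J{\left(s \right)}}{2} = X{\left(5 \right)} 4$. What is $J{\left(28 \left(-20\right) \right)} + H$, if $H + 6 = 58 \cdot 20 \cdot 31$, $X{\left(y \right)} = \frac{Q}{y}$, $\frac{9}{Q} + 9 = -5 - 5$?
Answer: $\frac{3415558}{95} \approx 35953.0$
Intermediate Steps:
$Q = - \frac{9}{19}$ ($Q = \frac{9}{-9 - 10} = \frac{9}{-19} = 9 \left(- \frac{1}{19}\right) = - \frac{9}{19} \approx -0.47368$)
$X{\left(y \right)} = - \frac{9}{19 y}$
$J{\left(s \right)} = - \frac{72}{95}$ ($J{\left(s \right)} = 2 - \frac{9}{19 \cdot 5} \cdot 4 = 2 \left(- \frac{9}{19}\right) \frac{1}{5} \cdot 4 = 2 \left(\left(- \frac{9}{95}\right) 4\right) = 2 \left(- \frac{36}{95}\right) = - \frac{72}{95}$)
$H = 35954$ ($H = -6 + 58 \cdot 20 \cdot 31 = -6 + 58 \cdot 620 = -6 + 35960 = 35954$)
$J{\left(28 \left(-20\right) \right)} + H = - \frac{72}{95} + 35954 = \frac{3415558}{95}$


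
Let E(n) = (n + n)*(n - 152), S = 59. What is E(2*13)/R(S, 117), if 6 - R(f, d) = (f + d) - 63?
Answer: 6552/107 ≈ 61.234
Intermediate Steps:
R(f, d) = 69 - d - f (R(f, d) = 6 - ((f + d) - 63) = 6 - ((d + f) - 63) = 6 - (-63 + d + f) = 6 + (63 - d - f) = 69 - d - f)
E(n) = 2*n*(-152 + n) (E(n) = (2*n)*(-152 + n) = 2*n*(-152 + n))
E(2*13)/R(S, 117) = (2*(2*13)*(-152 + 2*13))/(69 - 1*117 - 1*59) = (2*26*(-152 + 26))/(69 - 117 - 59) = (2*26*(-126))/(-107) = -6552*(-1/107) = 6552/107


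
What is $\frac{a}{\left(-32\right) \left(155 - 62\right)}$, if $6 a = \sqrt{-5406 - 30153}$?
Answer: $- \frac{i \sqrt{439}}{1984} \approx - 0.010561 i$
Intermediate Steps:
$a = \frac{3 i \sqrt{439}}{2}$ ($a = \frac{\sqrt{-5406 - 30153}}{6} = \frac{\sqrt{-35559}}{6} = \frac{9 i \sqrt{439}}{6} = \frac{3 i \sqrt{439}}{2} \approx 31.428 i$)
$\frac{a}{\left(-32\right) \left(155 - 62\right)} = \frac{\frac{3}{2} i \sqrt{439}}{\left(-32\right) \left(155 - 62\right)} = \frac{\frac{3}{2} i \sqrt{439}}{\left(-32\right) 93} = \frac{\frac{3}{2} i \sqrt{439}}{-2976} = \frac{3 i \sqrt{439}}{2} \left(- \frac{1}{2976}\right) = - \frac{i \sqrt{439}}{1984}$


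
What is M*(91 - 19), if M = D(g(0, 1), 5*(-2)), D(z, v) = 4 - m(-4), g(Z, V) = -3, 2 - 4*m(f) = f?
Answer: 180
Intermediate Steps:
m(f) = ½ - f/4
D(z, v) = 5/2 (D(z, v) = 4 - (½ - ¼*(-4)) = 4 - (½ + 1) = 4 - 1*3/2 = 4 - 3/2 = 5/2)
M = 5/2 ≈ 2.5000
M*(91 - 19) = 5*(91 - 19)/2 = (5/2)*72 = 180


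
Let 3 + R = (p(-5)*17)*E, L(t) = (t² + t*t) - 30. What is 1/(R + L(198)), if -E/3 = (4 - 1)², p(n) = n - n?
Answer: 1/78375 ≈ 1.2759e-5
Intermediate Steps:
L(t) = -30 + 2*t² (L(t) = (t² + t²) - 30 = 2*t² - 30 = -30 + 2*t²)
p(n) = 0
E = -27 (E = -3*(4 - 1)² = -3*3² = -3*9 = -27)
R = -3 (R = -3 + (0*17)*(-27) = -3 + 0*(-27) = -3 + 0 = -3)
1/(R + L(198)) = 1/(-3 + (-30 + 2*198²)) = 1/(-3 + (-30 + 2*39204)) = 1/(-3 + (-30 + 78408)) = 1/(-3 + 78378) = 1/78375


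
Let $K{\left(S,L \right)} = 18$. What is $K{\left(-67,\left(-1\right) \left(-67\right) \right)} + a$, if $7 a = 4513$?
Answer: $\frac{4639}{7} \approx 662.71$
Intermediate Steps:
$a = \frac{4513}{7}$ ($a = \frac{1}{7} \cdot 4513 = \frac{4513}{7} \approx 644.71$)
$K{\left(-67,\left(-1\right) \left(-67\right) \right)} + a = 18 + \frac{4513}{7} = \frac{4639}{7}$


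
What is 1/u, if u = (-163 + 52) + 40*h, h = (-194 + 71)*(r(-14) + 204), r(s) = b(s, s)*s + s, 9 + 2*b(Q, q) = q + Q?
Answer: -1/2209191 ≈ -4.5265e-7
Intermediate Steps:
b(Q, q) = -9/2 + Q/2 + q/2 (b(Q, q) = -9/2 + (q + Q)/2 = -9/2 + (Q + q)/2 = -9/2 + (Q/2 + q/2) = -9/2 + Q/2 + q/2)
r(s) = s + s*(-9/2 + s) (r(s) = (-9/2 + s/2 + s/2)*s + s = (-9/2 + s)*s + s = s*(-9/2 + s) + s = s + s*(-9/2 + s))
h = -55227 (h = (-194 + 71)*((1/2)*(-14)*(-7 + 2*(-14)) + 204) = -123*((1/2)*(-14)*(-7 - 28) + 204) = -123*((1/2)*(-14)*(-35) + 204) = -123*(245 + 204) = -123*449 = -55227)
u = -2209191 (u = (-163 + 52) + 40*(-55227) = -111 - 2209080 = -2209191)
1/u = 1/(-2209191) = -1/2209191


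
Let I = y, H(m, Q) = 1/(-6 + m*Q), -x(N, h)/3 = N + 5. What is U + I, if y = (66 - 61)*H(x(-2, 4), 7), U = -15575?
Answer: -1074680/69 ≈ -15575.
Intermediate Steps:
x(N, h) = -15 - 3*N (x(N, h) = -3*(N + 5) = -3*(5 + N) = -15 - 3*N)
H(m, Q) = 1/(-6 + Q*m)
y = -5/69 (y = (66 - 61)/(-6 + 7*(-15 - 3*(-2))) = 5/(-6 + 7*(-15 + 6)) = 5/(-6 + 7*(-9)) = 5/(-6 - 63) = 5/(-69) = 5*(-1/69) = -5/69 ≈ -0.072464)
I = -5/69 ≈ -0.072464
U + I = -15575 - 5/69 = -1074680/69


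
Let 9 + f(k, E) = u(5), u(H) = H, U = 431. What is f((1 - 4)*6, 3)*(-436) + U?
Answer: 2175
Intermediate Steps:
f(k, E) = -4 (f(k, E) = -9 + 5 = -4)
f((1 - 4)*6, 3)*(-436) + U = -4*(-436) + 431 = 1744 + 431 = 2175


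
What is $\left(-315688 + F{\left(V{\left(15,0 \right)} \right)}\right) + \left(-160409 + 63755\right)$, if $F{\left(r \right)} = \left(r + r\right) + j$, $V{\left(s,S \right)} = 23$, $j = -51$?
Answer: $-412347$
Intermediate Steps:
$F{\left(r \right)} = -51 + 2 r$ ($F{\left(r \right)} = \left(r + r\right) - 51 = 2 r - 51 = -51 + 2 r$)
$\left(-315688 + F{\left(V{\left(15,0 \right)} \right)}\right) + \left(-160409 + 63755\right) = \left(-315688 + \left(-51 + 2 \cdot 23\right)\right) + \left(-160409 + 63755\right) = \left(-315688 + \left(-51 + 46\right)\right) - 96654 = \left(-315688 - 5\right) - 96654 = -315693 - 96654 = -412347$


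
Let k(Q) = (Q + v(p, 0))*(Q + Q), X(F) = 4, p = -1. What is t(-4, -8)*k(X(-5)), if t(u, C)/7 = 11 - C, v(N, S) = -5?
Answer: -1064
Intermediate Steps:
k(Q) = 2*Q*(-5 + Q) (k(Q) = (Q - 5)*(Q + Q) = (-5 + Q)*(2*Q) = 2*Q*(-5 + Q))
t(u, C) = 77 - 7*C (t(u, C) = 7*(11 - C) = 77 - 7*C)
t(-4, -8)*k(X(-5)) = (77 - 7*(-8))*(2*4*(-5 + 4)) = (77 + 56)*(2*4*(-1)) = 133*(-8) = -1064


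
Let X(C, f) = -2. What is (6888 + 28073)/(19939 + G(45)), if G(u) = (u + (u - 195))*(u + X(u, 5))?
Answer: 34961/15424 ≈ 2.2667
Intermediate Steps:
G(u) = (-195 + 2*u)*(-2 + u) (G(u) = (u + (u - 195))*(u - 2) = (u + (-195 + u))*(-2 + u) = (-195 + 2*u)*(-2 + u))
(6888 + 28073)/(19939 + G(45)) = (6888 + 28073)/(19939 + (390 - 199*45 + 2*45**2)) = 34961/(19939 + (390 - 8955 + 2*2025)) = 34961/(19939 + (390 - 8955 + 4050)) = 34961/(19939 - 4515) = 34961/15424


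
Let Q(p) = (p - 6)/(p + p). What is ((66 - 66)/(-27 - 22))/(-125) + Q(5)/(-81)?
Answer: 1/810 ≈ 0.0012346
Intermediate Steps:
Q(p) = (-6 + p)/(2*p) (Q(p) = (-6 + p)/((2*p)) = (-6 + p)*(1/(2*p)) = (-6 + p)/(2*p))
((66 - 66)/(-27 - 22))/(-125) + Q(5)/(-81) = ((66 - 66)/(-27 - 22))/(-125) + ((½)*(-6 + 5)/5)/(-81) = (0/(-49))*(-1/125) + ((½)*(⅕)*(-1))*(-1/81) = (0*(-1/49))*(-1/125) - ⅒*(-1/81) = 0*(-1/125) + 1/810 = 0 + 1/810 = 1/810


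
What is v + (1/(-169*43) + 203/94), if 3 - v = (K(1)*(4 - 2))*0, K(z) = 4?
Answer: 3524401/683098 ≈ 5.1594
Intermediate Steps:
v = 3 (v = 3 - 4*(4 - 2)*0 = 3 - 4*2*0 = 3 - 8*0 = 3 - 1*0 = 3 + 0 = 3)
v + (1/(-169*43) + 203/94) = 3 + (1/(-169*43) + 203/94) = 3 + (-1/169*1/43 + 203*(1/94)) = 3 + (-1/7267 + 203/94) = 3 + 1475107/683098 = 3524401/683098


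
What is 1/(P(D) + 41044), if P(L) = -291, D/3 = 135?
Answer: 1/40753 ≈ 2.4538e-5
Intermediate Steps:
D = 405 (D = 3*135 = 405)
1/(P(D) + 41044) = 1/(-291 + 41044) = 1/40753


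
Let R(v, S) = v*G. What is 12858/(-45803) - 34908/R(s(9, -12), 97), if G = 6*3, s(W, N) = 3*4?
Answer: -133472371/824454 ≈ -161.89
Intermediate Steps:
s(W, N) = 12
G = 18
R(v, S) = 18*v (R(v, S) = v*18 = 18*v)
12858/(-45803) - 34908/R(s(9, -12), 97) = 12858/(-45803) - 34908/(18*12) = 12858*(-1/45803) - 34908/216 = -12858/45803 - 34908*1/216 = -12858/45803 - 2909/18 = -133472371/824454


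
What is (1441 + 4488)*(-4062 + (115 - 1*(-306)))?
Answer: -21587489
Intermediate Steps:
(1441 + 4488)*(-4062 + (115 - 1*(-306))) = 5929*(-4062 + (115 + 306)) = 5929*(-4062 + 421) = 5929*(-3641) = -21587489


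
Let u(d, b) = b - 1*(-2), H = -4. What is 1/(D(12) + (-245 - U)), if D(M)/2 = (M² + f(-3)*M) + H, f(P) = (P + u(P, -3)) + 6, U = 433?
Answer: -1/350 ≈ -0.0028571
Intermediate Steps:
u(d, b) = 2 + b (u(d, b) = b + 2 = 2 + b)
f(P) = 5 + P (f(P) = (P + (2 - 3)) + 6 = (P - 1) + 6 = (-1 + P) + 6 = 5 + P)
D(M) = -8 + 2*M² + 4*M (D(M) = 2*((M² + (5 - 3)*M) - 4) = 2*((M² + 2*M) - 4) = 2*(-4 + M² + 2*M) = -8 + 2*M² + 4*M)
1/(D(12) + (-245 - U)) = 1/((-8 + 2*12² + 4*12) + (-245 - 1*433)) = 1/((-8 + 2*144 + 48) + (-245 - 433)) = 1/((-8 + 288 + 48) - 678) = 1/(328 - 678) = 1/(-350) = -1/350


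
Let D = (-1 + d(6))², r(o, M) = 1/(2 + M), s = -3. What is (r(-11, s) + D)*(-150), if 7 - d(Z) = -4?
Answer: -14850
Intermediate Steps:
d(Z) = 11 (d(Z) = 7 - 1*(-4) = 7 + 4 = 11)
D = 100 (D = (-1 + 11)² = 10² = 100)
(r(-11, s) + D)*(-150) = (1/(2 - 3) + 100)*(-150) = (1/(-1) + 100)*(-150) = (-1 + 100)*(-150) = 99*(-150) = -14850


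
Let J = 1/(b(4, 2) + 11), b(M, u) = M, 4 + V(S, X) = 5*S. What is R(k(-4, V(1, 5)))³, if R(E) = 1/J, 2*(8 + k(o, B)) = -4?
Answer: 3375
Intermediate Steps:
V(S, X) = -4 + 5*S
k(o, B) = -10 (k(o, B) = -8 + (½)*(-4) = -8 - 2 = -10)
J = 1/15 (J = 1/(4 + 11) = 1/15 ≈ 0.066667)
R(E) = 15 (R(E) = 1/(1/15) = 15)
R(k(-4, V(1, 5)))³ = 15³ = 3375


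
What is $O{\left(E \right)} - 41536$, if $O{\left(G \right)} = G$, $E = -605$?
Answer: $-42141$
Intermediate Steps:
$O{\left(E \right)} - 41536 = -605 - 41536 = -42141$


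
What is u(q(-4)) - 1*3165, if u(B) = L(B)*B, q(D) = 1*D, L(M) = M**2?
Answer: -3229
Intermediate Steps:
q(D) = D
u(B) = B**3 (u(B) = B**2*B = B**3)
u(q(-4)) - 1*3165 = (-4)**3 - 1*3165 = -64 - 3165 = -3229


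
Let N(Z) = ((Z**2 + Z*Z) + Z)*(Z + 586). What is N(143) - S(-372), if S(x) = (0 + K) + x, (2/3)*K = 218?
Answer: 29918934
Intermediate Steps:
K = 327 (K = (3/2)*218 = 327)
S(x) = 327 + x (S(x) = (0 + 327) + x = 327 + x)
N(Z) = (586 + Z)*(Z + 2*Z**2) (N(Z) = ((Z**2 + Z**2) + Z)*(586 + Z) = (2*Z**2 + Z)*(586 + Z) = (Z + 2*Z**2)*(586 + Z) = (586 + Z)*(Z + 2*Z**2))
N(143) - S(-372) = 143*(586 + 2*143**2 + 1173*143) - (327 - 372) = 143*(586 + 2*20449 + 167739) - 1*(-45) = 143*(586 + 40898 + 167739) + 45 = 143*209223 + 45 = 29918889 + 45 = 29918934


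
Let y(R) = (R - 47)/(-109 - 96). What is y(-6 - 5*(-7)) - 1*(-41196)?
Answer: 8445198/205 ≈ 41196.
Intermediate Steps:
y(R) = 47/205 - R/205 (y(R) = (-47 + R)/(-205) = (-47 + R)*(-1/205) = 47/205 - R/205)
y(-6 - 5*(-7)) - 1*(-41196) = (47/205 - (-6 - 5*(-7))/205) - 1*(-41196) = (47/205 - (-6 + 35)/205) + 41196 = (47/205 - 1/205*29) + 41196 = (47/205 - 29/205) + 41196 = 18/205 + 41196 = 8445198/205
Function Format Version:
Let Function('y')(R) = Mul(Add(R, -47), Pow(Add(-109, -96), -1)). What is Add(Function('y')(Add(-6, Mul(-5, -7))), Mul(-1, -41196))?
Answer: Rational(8445198, 205) ≈ 41196.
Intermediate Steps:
Function('y')(R) = Add(Rational(47, 205), Mul(Rational(-1, 205), R)) (Function('y')(R) = Mul(Add(-47, R), Pow(-205, -1)) = Mul(Add(-47, R), Rational(-1, 205)) = Add(Rational(47, 205), Mul(Rational(-1, 205), R)))
Add(Function('y')(Add(-6, Mul(-5, -7))), Mul(-1, -41196)) = Add(Add(Rational(47, 205), Mul(Rational(-1, 205), Add(-6, Mul(-5, -7)))), Mul(-1, -41196)) = Add(Add(Rational(47, 205), Mul(Rational(-1, 205), Add(-6, 35))), 41196) = Add(Add(Rational(47, 205), Mul(Rational(-1, 205), 29)), 41196) = Add(Add(Rational(47, 205), Rational(-29, 205)), 41196) = Add(Rational(18, 205), 41196) = Rational(8445198, 205)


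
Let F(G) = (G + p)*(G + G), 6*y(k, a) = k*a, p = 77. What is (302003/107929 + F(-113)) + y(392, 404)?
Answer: 11181486977/323787 ≈ 34533.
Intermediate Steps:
y(k, a) = a*k/6 (y(k, a) = (k*a)/6 = (a*k)/6 = a*k/6)
F(G) = 2*G*(77 + G) (F(G) = (G + 77)*(G + G) = (77 + G)*(2*G) = 2*G*(77 + G))
(302003/107929 + F(-113)) + y(392, 404) = (302003/107929 + 2*(-113)*(77 - 113)) + (1/6)*404*392 = (302003*(1/107929) + 2*(-113)*(-36)) + 79184/3 = (302003/107929 + 8136) + 79184/3 = 878412347/107929 + 79184/3 = 11181486977/323787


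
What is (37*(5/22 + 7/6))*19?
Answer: 32338/33 ≈ 979.94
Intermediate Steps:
(37*(5/22 + 7/6))*19 = (37*(46/33))*19 = (1702/33)*19 = 32338/33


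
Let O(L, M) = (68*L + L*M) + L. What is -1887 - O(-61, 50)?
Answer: 5372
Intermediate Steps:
O(L, M) = 69*L + L*M
-1887 - O(-61, 50) = -1887 - (-61)*(69 + 50) = -1887 - (-61)*119 = -1887 - 1*(-7259) = -1887 + 7259 = 5372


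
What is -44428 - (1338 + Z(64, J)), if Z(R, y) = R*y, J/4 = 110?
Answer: -73926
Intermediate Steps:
J = 440 (J = 4*110 = 440)
-44428 - (1338 + Z(64, J)) = -44428 - (1338 + 64*440) = -44428 - (1338 + 28160) = -44428 - 1*29498 = -44428 - 29498 = -73926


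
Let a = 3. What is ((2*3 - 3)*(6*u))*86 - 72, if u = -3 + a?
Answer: -72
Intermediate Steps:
u = 0 (u = -3 + 3 = 0)
((2*3 - 3)*(6*u))*86 - 72 = ((2*3 - 3)*(6*0))*86 - 72 = ((6 - 3)*0)*86 - 72 = (3*0)*86 - 72 = 0*86 - 72 = 0 - 72 = -72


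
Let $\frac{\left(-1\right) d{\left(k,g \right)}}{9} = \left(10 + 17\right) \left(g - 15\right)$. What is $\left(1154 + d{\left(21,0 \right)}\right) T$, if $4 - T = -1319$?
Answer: $6349077$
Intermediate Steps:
$T = 1323$ ($T = 4 - -1319 = 4 + 1319 = 1323$)
$d{\left(k,g \right)} = 3645 - 243 g$ ($d{\left(k,g \right)} = - 9 \left(10 + 17\right) \left(g - 15\right) = - 9 \cdot 27 \left(-15 + g\right) = - 9 \left(-405 + 27 g\right) = 3645 - 243 g$)
$\left(1154 + d{\left(21,0 \right)}\right) T = \left(1154 + \left(3645 - 0\right)\right) 1323 = \left(1154 + \left(3645 + 0\right)\right) 1323 = \left(1154 + 3645\right) 1323 = 4799 \cdot 1323 = 6349077$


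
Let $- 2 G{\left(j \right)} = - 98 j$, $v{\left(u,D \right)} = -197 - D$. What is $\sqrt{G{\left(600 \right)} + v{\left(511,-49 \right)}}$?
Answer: $2 \sqrt{7313} \approx 171.03$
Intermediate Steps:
$G{\left(j \right)} = 49 j$ ($G{\left(j \right)} = - \frac{\left(-98\right) j}{2} = 49 j$)
$\sqrt{G{\left(600 \right)} + v{\left(511,-49 \right)}} = \sqrt{49 \cdot 600 - 148} = \sqrt{29400 + \left(-197 + 49\right)} = \sqrt{29400 - 148} = \sqrt{29252} = 2 \sqrt{7313}$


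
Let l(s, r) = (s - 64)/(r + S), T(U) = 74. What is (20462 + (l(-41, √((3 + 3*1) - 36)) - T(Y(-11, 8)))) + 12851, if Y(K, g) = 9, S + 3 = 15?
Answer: 963721/29 + 35*I*√30/58 ≈ 33232.0 + 3.3052*I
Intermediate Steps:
S = 12 (S = -3 + 15 = 12)
l(s, r) = (-64 + s)/(12 + r) (l(s, r) = (s - 64)/(r + 12) = (-64 + s)/(12 + r))
(20462 + (l(-41, √((3 + 3*1) - 36)) - T(Y(-11, 8)))) + 12851 = (20462 + ((-64 - 41)/(12 + √((3 + 3*1) - 36)) - 1*74)) + 12851 = (20462 + (-105/(12 + √((3 + 3) - 36)) - 74)) + 12851 = (20462 + (-105/(12 + √(6 - 36)) - 74)) + 12851 = (20462 + (-105/(12 + √(-30)) - 74)) + 12851 = (20462 + (-105/(12 + I*√30) - 74)) + 12851 = (20462 + (-74 - 105/(12 + I*√30))) + 12851 = (20388 - 105/(12 + I*√30)) + 12851 = 33239 - 105/(12 + I*√30)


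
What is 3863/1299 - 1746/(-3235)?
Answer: 14764859/4202265 ≈ 3.5135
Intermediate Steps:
3863/1299 - 1746/(-3235) = 3863*(1/1299) - 1746*(-1/3235) = 3863/1299 + 1746/3235 = 14764859/4202265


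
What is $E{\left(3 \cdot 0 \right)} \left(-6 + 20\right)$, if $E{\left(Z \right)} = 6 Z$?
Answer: $0$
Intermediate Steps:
$E{\left(3 \cdot 0 \right)} \left(-6 + 20\right) = 6 \cdot 3 \cdot 0 \left(-6 + 20\right) = 6 \cdot 0 \cdot 14 = 0 \cdot 14 = 0$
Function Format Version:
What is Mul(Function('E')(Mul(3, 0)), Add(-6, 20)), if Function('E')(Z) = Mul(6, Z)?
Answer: 0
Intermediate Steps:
Mul(Function('E')(Mul(3, 0)), Add(-6, 20)) = Mul(Mul(6, Mul(3, 0)), Add(-6, 20)) = Mul(Mul(6, 0), 14) = Mul(0, 14) = 0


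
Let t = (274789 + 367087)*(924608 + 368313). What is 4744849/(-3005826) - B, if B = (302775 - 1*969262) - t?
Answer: 2494521850762979909/3005826 ≈ 8.2990e+11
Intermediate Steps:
t = 829894959796 (t = 641876*1292921 = 829894959796)
B = -829895626283 (B = (302775 - 1*969262) - 1*829894959796 = (302775 - 969262) - 829894959796 = -666487 - 829894959796 = -829895626283)
4744849/(-3005826) - B = 4744849/(-3005826) - 1*(-829895626283) = 4744849*(-1/3005826) + 829895626283 = -4744849/3005826 + 829895626283 = 2494521850762979909/3005826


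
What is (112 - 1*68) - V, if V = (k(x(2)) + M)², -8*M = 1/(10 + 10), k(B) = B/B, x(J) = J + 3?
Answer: 1101119/25600 ≈ 43.012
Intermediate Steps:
x(J) = 3 + J
k(B) = 1
M = -1/160 (M = -1/(8*(10 + 10)) = -⅛/20 = -⅛*1/20 = -1/160 ≈ -0.0062500)
V = 25281/25600 (V = (1 - 1/160)² = (159/160)² = 25281/25600 ≈ 0.98754)
(112 - 1*68) - V = (112 - 1*68) - 1*25281/25600 = (112 - 68) - 25281/25600 = 44 - 25281/25600 = 1101119/25600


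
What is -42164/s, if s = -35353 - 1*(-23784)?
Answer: 42164/11569 ≈ 3.6446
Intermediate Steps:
s = -11569 (s = -35353 + 23784 = -11569)
-42164/s = -42164/(-11569) = -42164*(-1/11569) = 42164/11569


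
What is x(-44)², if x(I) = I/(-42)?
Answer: 484/441 ≈ 1.0975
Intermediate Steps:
x(I) = -I/42 (x(I) = I*(-1/42) = -I/42)
x(-44)² = (-1/42*(-44))² = (22/21)² = 484/441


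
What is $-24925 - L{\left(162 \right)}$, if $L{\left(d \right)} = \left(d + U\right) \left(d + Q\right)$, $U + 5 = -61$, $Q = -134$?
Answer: $-27613$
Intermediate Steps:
$U = -66$ ($U = -5 - 61 = -66$)
$L{\left(d \right)} = \left(-134 + d\right) \left(-66 + d\right)$ ($L{\left(d \right)} = \left(d - 66\right) \left(d - 134\right) = \left(-66 + d\right) \left(-134 + d\right) = \left(-134 + d\right) \left(-66 + d\right)$)
$-24925 - L{\left(162 \right)} = -24925 - \left(8844 + 162^{2} - 32400\right) = -24925 - \left(8844 + 26244 - 32400\right) = -24925 - 2688 = -27613$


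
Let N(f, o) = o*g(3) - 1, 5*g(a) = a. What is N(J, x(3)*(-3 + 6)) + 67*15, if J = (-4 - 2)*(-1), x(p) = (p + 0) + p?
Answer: 5074/5 ≈ 1014.8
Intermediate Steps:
x(p) = 2*p (x(p) = p + p = 2*p)
J = 6 (J = -6*(-1) = 6)
g(a) = a/5
N(f, o) = -1 + 3*o/5 (N(f, o) = o*((⅕)*3) - 1 = o*(⅗) - 1 = 3*o/5 - 1 = -1 + 3*o/5)
N(J, x(3)*(-3 + 6)) + 67*15 = (-1 + 3*((2*3)*(-3 + 6))/5) + 67*15 = (-1 + 3*(6*3)/5) + 1005 = (-1 + (⅗)*18) + 1005 = (-1 + 54/5) + 1005 = 49/5 + 1005 = 5074/5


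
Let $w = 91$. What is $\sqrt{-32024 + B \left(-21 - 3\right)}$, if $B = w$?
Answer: $4 i \sqrt{2138} \approx 184.95 i$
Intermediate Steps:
$B = 91$
$\sqrt{-32024 + B \left(-21 - 3\right)} = \sqrt{-32024 + 91 \left(-21 - 3\right)} = \sqrt{-32024 + 91 \left(-24\right)} = \sqrt{-32024 - 2184} = \sqrt{-34208} = 4 i \sqrt{2138}$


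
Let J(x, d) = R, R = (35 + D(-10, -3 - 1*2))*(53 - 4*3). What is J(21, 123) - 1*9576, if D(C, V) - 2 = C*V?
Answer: -6009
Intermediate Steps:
D(C, V) = 2 + C*V
R = 3567 (R = (35 + (2 - 10*(-3 - 1*2)))*(53 - 4*3) = (35 + (2 - 10*(-3 - 2)))*(53 - 12) = (35 + (2 - 10*(-5)))*41 = (35 + (2 + 50))*41 = (35 + 52)*41 = 87*41 = 3567)
J(x, d) = 3567
J(21, 123) - 1*9576 = 3567 - 1*9576 = 3567 - 9576 = -6009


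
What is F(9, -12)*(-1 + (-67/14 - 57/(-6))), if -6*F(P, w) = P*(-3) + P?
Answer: 78/7 ≈ 11.143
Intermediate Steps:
F(P, w) = P/3 (F(P, w) = -(P*(-3) + P)/6 = -(-3*P + P)/6 = -(-1)*P/3 = P/3)
F(9, -12)*(-1 + (-67/14 - 57/(-6))) = ((⅓)*9)*(-1 + (-67/14 - 57/(-6))) = 3*(-1 + (-67*1/14 - 57*(-⅙))) = 3*(-1 + (-67/14 + 19/2)) = 3*(-1 + 33/7) = 3*(26/7) = 78/7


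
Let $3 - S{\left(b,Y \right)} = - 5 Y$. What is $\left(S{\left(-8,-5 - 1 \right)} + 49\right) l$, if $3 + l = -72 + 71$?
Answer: $-88$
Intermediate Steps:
$S{\left(b,Y \right)} = 3 + 5 Y$ ($S{\left(b,Y \right)} = 3 - - 5 Y = 3 + 5 Y$)
$l = -4$ ($l = -3 + \left(-72 + 71\right) = -3 - 1 = -4$)
$\left(S{\left(-8,-5 - 1 \right)} + 49\right) l = \left(\left(3 + 5 \left(-5 - 1\right)\right) + 49\right) \left(-4\right) = \left(\left(3 + 5 \left(-6\right)\right) + 49\right) \left(-4\right) = \left(\left(3 - 30\right) + 49\right) \left(-4\right) = \left(-27 + 49\right) \left(-4\right) = 22 \left(-4\right) = -88$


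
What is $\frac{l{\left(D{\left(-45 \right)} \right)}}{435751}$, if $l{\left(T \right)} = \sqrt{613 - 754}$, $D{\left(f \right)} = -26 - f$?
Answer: $\frac{i \sqrt{141}}{435751} \approx 2.725 \cdot 10^{-5} i$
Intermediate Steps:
$l{\left(T \right)} = i \sqrt{141}$ ($l{\left(T \right)} = \sqrt{-141} = i \sqrt{141}$)
$\frac{l{\left(D{\left(-45 \right)} \right)}}{435751} = \frac{i \sqrt{141}}{435751}$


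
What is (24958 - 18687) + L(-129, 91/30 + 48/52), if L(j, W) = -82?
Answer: 6189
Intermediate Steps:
(24958 - 18687) + L(-129, 91/30 + 48/52) = (24958 - 18687) - 82 = 6271 - 82 = 6189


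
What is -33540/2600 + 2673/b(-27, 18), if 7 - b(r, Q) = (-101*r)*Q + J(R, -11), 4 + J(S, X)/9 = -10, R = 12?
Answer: -6341667/489530 ≈ -12.955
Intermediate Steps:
J(S, X) = -126 (J(S, X) = -36 + 9*(-10) = -36 - 90 = -126)
b(r, Q) = 133 + 101*Q*r (b(r, Q) = 7 - ((-101*r)*Q - 126) = 7 - (-101*Q*r - 126) = 7 - (-126 - 101*Q*r) = 7 + (126 + 101*Q*r) = 133 + 101*Q*r)
-33540/2600 + 2673/b(-27, 18) = -33540/2600 + 2673/(133 + 101*18*(-27)) = -33540*1/2600 + 2673/(133 - 49086) = -129/10 + 2673/(-48953) = -129/10 + 2673*(-1/48953) = -129/10 - 2673/48953 = -6341667/489530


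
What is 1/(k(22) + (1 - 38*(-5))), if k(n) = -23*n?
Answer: -1/315 ≈ -0.0031746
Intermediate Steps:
1/(k(22) + (1 - 38*(-5))) = 1/(-23*22 + (1 - 38*(-5))) = 1/(-506 + (1 + 190)) = 1/(-506 + 191) = 1/(-315) = -1/315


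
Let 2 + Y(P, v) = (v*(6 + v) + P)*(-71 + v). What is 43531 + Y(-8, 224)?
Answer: 7924865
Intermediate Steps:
Y(P, v) = -2 + (-71 + v)*(P + v*(6 + v)) (Y(P, v) = -2 + (v*(6 + v) + P)*(-71 + v) = -2 + (P + v*(6 + v))*(-71 + v) = -2 + (-71 + v)*(P + v*(6 + v)))
43531 + Y(-8, 224) = 43531 + (-2 + 224³ - 426*224 - 71*(-8) - 65*224² - 8*224) = 43531 + (-2 + 11239424 - 95424 + 568 - 65*50176 - 1792) = 43531 + (-2 + 11239424 - 95424 + 568 - 3261440 - 1792) = 43531 + 7881334 = 7924865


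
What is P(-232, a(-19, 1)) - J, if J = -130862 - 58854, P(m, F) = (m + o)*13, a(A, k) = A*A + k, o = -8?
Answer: 186596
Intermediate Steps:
a(A, k) = k + A**2 (a(A, k) = A**2 + k = k + A**2)
P(m, F) = -104 + 13*m (P(m, F) = (m - 8)*13 = (-8 + m)*13 = -104 + 13*m)
J = -189716
P(-232, a(-19, 1)) - J = (-104 + 13*(-232)) - 1*(-189716) = (-104 - 3016) + 189716 = -3120 + 189716 = 186596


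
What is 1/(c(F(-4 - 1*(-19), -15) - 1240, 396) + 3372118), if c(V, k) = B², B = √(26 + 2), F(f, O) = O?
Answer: 1/3372146 ≈ 2.9655e-7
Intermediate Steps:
B = 2*√7 (B = √28 = 2*√7 ≈ 5.2915)
c(V, k) = 28 (c(V, k) = (2*√7)² = 28)
1/(c(F(-4 - 1*(-19), -15) - 1240, 396) + 3372118) = 1/(28 + 3372118) = 1/3372146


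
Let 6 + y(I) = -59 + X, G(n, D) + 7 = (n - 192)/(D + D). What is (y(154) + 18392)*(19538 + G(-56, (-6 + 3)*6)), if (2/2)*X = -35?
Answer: 3216483572/9 ≈ 3.5739e+8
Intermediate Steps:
X = -35
G(n, D) = -7 + (-192 + n)/(2*D) (G(n, D) = -7 + (n - 192)/(D + D) = -7 + (-192 + n)/((2*D)) = -7 + (-192 + n)*(1/(2*D)) = -7 + (-192 + n)/(2*D))
y(I) = -100 (y(I) = -6 + (-59 - 35) = -6 - 94 = -100)
(y(154) + 18392)*(19538 + G(-56, (-6 + 3)*6)) = (-100 + 18392)*(19538 + (-192 - 56 - 14*(-6 + 3)*6)/(2*(((-6 + 3)*6)))) = 18292*(19538 + (-192 - 56 - (-42)*6)/(2*((-3*6)))) = 18292*(19538 + (1/2)*(-192 - 56 - 14*(-18))/(-18)) = 18292*(19538 + (1/2)*(-1/18)*(-192 - 56 + 252)) = 18292*(19538 + (1/2)*(-1/18)*4) = 18292*(19538 - 1/9) = 18292*(175841/9) = 3216483572/9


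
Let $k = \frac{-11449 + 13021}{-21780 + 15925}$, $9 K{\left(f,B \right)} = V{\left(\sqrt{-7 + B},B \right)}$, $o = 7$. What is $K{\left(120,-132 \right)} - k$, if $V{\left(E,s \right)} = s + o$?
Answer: $- \frac{717727}{52695} \approx -13.62$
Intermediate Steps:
$V{\left(E,s \right)} = 7 + s$ ($V{\left(E,s \right)} = s + 7 = 7 + s$)
$K{\left(f,B \right)} = \frac{7}{9} + \frac{B}{9}$ ($K{\left(f,B \right)} = \frac{7 + B}{9} = \frac{7}{9} + \frac{B}{9}$)
$k = - \frac{1572}{5855}$ ($k = \frac{1572}{-5855} = 1572 \left(- \frac{1}{5855}\right) = - \frac{1572}{5855} \approx -0.26849$)
$K{\left(120,-132 \right)} - k = \left(\frac{7}{9} + \frac{1}{9} \left(-132\right)\right) - - \frac{1572}{5855} = \left(\frac{7}{9} - \frac{44}{3}\right) + \frac{1572}{5855} = - \frac{125}{9} + \frac{1572}{5855} = - \frac{717727}{52695}$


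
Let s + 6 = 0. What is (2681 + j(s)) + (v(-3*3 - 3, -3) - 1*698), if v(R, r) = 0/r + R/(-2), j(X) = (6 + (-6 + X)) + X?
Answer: 1977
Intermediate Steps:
s = -6 (s = -6 + 0 = -6)
j(X) = 2*X (j(X) = X + X = 2*X)
v(R, r) = -R/2 (v(R, r) = 0 + R*(-½) = 0 - R/2 = -R/2)
(2681 + j(s)) + (v(-3*3 - 3, -3) - 1*698) = (2681 + 2*(-6)) + (-(-3*3 - 3)/2 - 1*698) = (2681 - 12) + (-(-9 - 3)/2 - 698) = 2669 + (-½*(-12) - 698) = 2669 + (6 - 698) = 2669 - 692 = 1977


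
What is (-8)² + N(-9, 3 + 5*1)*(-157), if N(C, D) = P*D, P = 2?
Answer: -2448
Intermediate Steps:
N(C, D) = 2*D
(-8)² + N(-9, 3 + 5*1)*(-157) = (-8)² + (2*(3 + 5*1))*(-157) = 64 + (2*(3 + 5))*(-157) = 64 + (2*8)*(-157) = 64 + 16*(-157) = 64 - 2512 = -2448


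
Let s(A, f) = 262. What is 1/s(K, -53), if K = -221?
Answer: 1/262 ≈ 0.0038168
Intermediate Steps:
1/s(K, -53) = 1/262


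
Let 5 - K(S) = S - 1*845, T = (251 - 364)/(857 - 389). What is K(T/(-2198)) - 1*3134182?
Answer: -3223145828561/1028664 ≈ -3.1333e+6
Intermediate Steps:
T = -113/468 ≈ -0.24145
K(S) = 850 - S (K(S) = 5 - (S - 1*845) = 5 - (S - 845) = 5 - (-845 + S) = 5 + (845 - S) = 850 - S)
K(T/(-2198)) - 1*3134182 = (850 - (-113)/(468*(-2198))) - 1*3134182 = (850 - (-113)*(-1)/(468*2198)) - 3134182 = (850 - 1*113/1028664) - 3134182 = (850 - 113/1028664) - 3134182 = 874364287/1028664 - 3134182 = -3223145828561/1028664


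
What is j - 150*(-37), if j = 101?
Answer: 5651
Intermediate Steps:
j - 150*(-37) = 101 - 150*(-37) = 101 + 5550 = 5651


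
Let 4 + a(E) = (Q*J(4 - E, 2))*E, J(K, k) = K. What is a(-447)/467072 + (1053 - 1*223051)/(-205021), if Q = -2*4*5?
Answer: 439238242813/23939892128 ≈ 18.348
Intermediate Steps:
Q = -40 (Q = -8*5 = -40)
a(E) = -4 + E*(-160 + 40*E) (a(E) = -4 + (-40*(4 - E))*E = -4 + (-160 + 40*E)*E = -4 + E*(-160 + 40*E))
a(-447)/467072 + (1053 - 1*223051)/(-205021) = (-4 + 40*(-447)*(-4 - 447))/467072 + (1053 - 1*223051)/(-205021) = (-4 + 40*(-447)*(-451))*(1/467072) + (1053 - 223051)*(-1/205021) = (-4 + 8063880)*(1/467072) - 221998*(-1/205021) = 8063876*(1/467072) + 221998/205021 = 2015969/116768 + 221998/205021 = 439238242813/23939892128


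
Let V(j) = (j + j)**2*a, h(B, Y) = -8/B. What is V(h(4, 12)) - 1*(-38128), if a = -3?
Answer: 38080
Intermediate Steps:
V(j) = -12*j**2 (V(j) = (j + j)**2*(-3) = (2*j)**2*(-3) = (4*j**2)*(-3) = -12*j**2)
V(h(4, 12)) - 1*(-38128) = -12*(-8/4)**2 - 1*(-38128) = -12*(-8*1/4)**2 + 38128 = -12*(-2)**2 + 38128 = -12*4 + 38128 = -48 + 38128 = 38080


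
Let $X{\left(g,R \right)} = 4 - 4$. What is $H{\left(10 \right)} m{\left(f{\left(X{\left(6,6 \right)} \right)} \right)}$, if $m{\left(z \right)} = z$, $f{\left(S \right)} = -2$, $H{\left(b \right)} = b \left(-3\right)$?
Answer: $60$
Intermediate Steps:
$H{\left(b \right)} = - 3 b$
$X{\left(g,R \right)} = 0$ ($X{\left(g,R \right)} = 4 - 4 = 0$)
$H{\left(10 \right)} m{\left(f{\left(X{\left(6,6 \right)} \right)} \right)} = \left(-3\right) 10 \left(-2\right) = \left(-30\right) \left(-2\right) = 60$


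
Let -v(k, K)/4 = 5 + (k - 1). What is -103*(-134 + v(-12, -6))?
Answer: 10506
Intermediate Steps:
v(k, K) = -16 - 4*k (v(k, K) = -4*(5 + (k - 1)) = -4*(5 + (-1 + k)) = -4*(4 + k) = -16 - 4*k)
-103*(-134 + v(-12, -6)) = -103*(-134 + (-16 - 4*(-12))) = -103*(-134 + (-16 + 48)) = -103*(-134 + 32) = -103*(-102) = 10506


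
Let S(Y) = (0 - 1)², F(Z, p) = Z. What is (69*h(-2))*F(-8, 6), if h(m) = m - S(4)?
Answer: 1656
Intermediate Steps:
S(Y) = 1 (S(Y) = (-1)² = 1)
h(m) = -1 + m (h(m) = m - 1*1 = m - 1 = -1 + m)
(69*h(-2))*F(-8, 6) = (69*(-1 - 2))*(-8) = (69*(-3))*(-8) = -207*(-8) = 1656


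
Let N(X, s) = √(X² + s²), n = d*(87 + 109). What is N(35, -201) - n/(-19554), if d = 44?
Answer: 4312/9777 + √41626 ≈ 204.47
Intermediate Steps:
n = 8624 (n = 44*(87 + 109) = 44*196 = 8624)
N(35, -201) - n/(-19554) = √(35² + (-201)²) - 8624/(-19554) = √(1225 + 40401) - 8624*(-1)/19554 = √41626 - 1*(-4312/9777) = √41626 + 4312/9777 = 4312/9777 + √41626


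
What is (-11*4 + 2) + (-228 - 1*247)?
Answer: -517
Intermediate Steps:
(-11*4 + 2) + (-228 - 1*247) = (-44 + 2) + (-228 - 247) = -42 - 475 = -517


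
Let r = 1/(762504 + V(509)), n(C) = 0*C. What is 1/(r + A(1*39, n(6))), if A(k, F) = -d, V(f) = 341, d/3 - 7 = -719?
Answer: 762845/1629436921 ≈ 0.00046816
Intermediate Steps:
d = -2136 (d = 21 + 3*(-719) = 21 - 2157 = -2136)
n(C) = 0
r = 1/762845 (r = 1/(762504 + 341) = 1/762845 ≈ 1.3109e-6)
A(k, F) = 2136 (A(k, F) = -1*(-2136) = 2136)
1/(r + A(1*39, n(6))) = 1/(1/762845 + 2136) = 1/(1629436921/762845) = 762845/1629436921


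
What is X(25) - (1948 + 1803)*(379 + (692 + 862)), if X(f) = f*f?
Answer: -7250058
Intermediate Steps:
X(f) = f²
X(25) - (1948 + 1803)*(379 + (692 + 862)) = 25² - (1948 + 1803)*(379 + (692 + 862)) = 625 - 3751*(379 + 1554) = 625 - 3751*1933 = 625 - 1*7250683 = 625 - 7250683 = -7250058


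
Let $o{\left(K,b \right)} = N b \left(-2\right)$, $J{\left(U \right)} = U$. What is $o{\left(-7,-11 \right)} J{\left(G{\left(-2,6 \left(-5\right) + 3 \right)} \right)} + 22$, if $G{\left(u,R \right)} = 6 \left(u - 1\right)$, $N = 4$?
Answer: $-1562$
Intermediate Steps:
$G{\left(u,R \right)} = -6 + 6 u$ ($G{\left(u,R \right)} = 6 \left(-1 + u\right) = -6 + 6 u$)
$o{\left(K,b \right)} = - 8 b$ ($o{\left(K,b \right)} = 4 b \left(-2\right) = - 8 b$)
$o{\left(-7,-11 \right)} J{\left(G{\left(-2,6 \left(-5\right) + 3 \right)} \right)} + 22 = \left(-8\right) \left(-11\right) \left(-6 + 6 \left(-2\right)\right) + 22 = 88 \left(-6 - 12\right) + 22 = 88 \left(-18\right) + 22 = -1584 + 22 = -1562$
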